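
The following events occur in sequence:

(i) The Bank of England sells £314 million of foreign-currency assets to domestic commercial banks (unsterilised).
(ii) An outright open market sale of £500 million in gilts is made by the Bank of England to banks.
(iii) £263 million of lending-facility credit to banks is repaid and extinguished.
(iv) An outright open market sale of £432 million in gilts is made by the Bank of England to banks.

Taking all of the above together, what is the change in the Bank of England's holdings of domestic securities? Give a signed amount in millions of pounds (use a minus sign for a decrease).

-£932 million

FX sale £314 million: the Bank of England's securities portfolio is untouched → 0.
OMO sale (to banks) £500 million: securities removed from the Bank of England's portfolio → −£500M.
Discount-window repayment £263 million: the Bank of England's securities portfolio is untouched → 0.
OMO sale (to banks) £432 million: securities removed from the Bank of England's portfolio → −£432M.
Net: 0 − 500 + 0 − 432 = -£932 million.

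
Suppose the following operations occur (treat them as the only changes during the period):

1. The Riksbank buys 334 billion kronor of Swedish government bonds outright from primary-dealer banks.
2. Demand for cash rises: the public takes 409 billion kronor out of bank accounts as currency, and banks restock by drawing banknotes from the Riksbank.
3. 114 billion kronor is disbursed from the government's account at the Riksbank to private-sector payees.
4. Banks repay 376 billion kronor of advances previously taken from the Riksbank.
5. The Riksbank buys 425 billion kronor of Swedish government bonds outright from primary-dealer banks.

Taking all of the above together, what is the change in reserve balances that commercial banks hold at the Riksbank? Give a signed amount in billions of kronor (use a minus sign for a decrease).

+88 billion

Riksbank balance sheet:
  Assets:      Securities +759B, Loans to banks −376B
  Liabilities: Bank reserves +88B, Currency in circulation +409B, Government deposits −114B
So the change in reserve balances that commercial banks hold at the Riksbank is +88 billion.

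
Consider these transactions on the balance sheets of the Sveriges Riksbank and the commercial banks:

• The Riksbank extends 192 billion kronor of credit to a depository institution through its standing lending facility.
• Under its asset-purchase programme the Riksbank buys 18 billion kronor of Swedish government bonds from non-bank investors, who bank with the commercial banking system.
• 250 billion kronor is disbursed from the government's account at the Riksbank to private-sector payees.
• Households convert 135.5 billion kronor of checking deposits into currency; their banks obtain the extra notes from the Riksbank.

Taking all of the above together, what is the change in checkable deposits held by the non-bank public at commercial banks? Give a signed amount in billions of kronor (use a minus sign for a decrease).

+132.5 billion

Discount-window loan 192 billion kronor: the counterparty is a bank, so public deposits are unchanged → 0.
Asset purchase (from non-banks) 18 billion kronor: non-bank counterparties' bank balances rise → +18B.
Government spending 250 billion kronor: non-bank counterparties' bank balances rise → +250B.
Currency withdrawal 135.5 billion kronor: non-bank counterparties' bank balances fall → −135.5B.
Net: 0 + 18 + 250 − 135.5 = +132.5 billion.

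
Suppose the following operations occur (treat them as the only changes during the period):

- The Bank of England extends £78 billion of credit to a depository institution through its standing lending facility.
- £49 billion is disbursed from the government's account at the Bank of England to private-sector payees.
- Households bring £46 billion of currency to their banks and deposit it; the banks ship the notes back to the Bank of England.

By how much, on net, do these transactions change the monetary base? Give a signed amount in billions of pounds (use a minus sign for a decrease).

Discount-window loan £78 billion: Bank of England balance sheet expands → +£78B.
Government spending £49 billion: a non-base liability converts back to reserves → +£49B.
Currency deposit £46 billion: just a shift between currency and reserves — both are base money → 0.
Net: 78 + 49 + 0 = +£127 billion.

+£127 billion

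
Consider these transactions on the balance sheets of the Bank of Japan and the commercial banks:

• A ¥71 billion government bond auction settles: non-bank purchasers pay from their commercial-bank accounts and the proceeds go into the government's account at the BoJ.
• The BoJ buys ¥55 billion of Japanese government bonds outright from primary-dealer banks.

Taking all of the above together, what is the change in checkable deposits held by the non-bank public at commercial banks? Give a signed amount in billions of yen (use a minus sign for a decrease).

-¥71 billion

Government account inflow ¥71 billion: non-bank counterparties' bank balances fall → −¥71B.
OMO purchase (from banks) ¥55 billion: the counterparty is a bank, so public deposits are unchanged → 0.
Net: −71 + 0 = -¥71 billion.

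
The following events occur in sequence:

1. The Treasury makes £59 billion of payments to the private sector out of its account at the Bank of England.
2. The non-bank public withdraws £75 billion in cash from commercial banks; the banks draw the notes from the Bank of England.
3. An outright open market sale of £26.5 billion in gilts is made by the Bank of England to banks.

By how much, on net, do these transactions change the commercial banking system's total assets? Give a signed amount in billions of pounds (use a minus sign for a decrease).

-£16 billion

Government spending £59 billion: bank balance sheets expand → +£59B.
Currency withdrawal £75 billion: bank balance sheets shrink → −£75B.
OMO sale (to banks) £26.5 billion: just an asset swap on bank balance sheets → 0.
Net: 59 − 75 + 0 = -£16 billion.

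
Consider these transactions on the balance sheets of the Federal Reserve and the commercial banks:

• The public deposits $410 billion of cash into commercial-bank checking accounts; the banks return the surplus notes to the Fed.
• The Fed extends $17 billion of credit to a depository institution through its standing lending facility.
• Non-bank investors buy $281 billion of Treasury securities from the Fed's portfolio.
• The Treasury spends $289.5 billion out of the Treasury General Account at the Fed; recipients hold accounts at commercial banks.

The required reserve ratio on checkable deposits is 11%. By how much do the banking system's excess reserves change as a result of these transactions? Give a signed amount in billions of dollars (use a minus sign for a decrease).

+$389.465 billion

Currency deposit $410 billion: reserves +$410B, deposits +$410B.
Discount-window loan $17 billion: reserves +$17B, deposits 0.
Asset sale (to non-banks) $281 billion: reserves −$281B, deposits −$281B.
Government spending $289.5 billion: reserves +$289.5B, deposits +$289.5B.
Totals: Δreserves = +$435.5B, Δdeposits = +$418.5B.
Δrequired reserves = 11% × +$418.5B = +$46.035B.
Δexcess reserves = Δreserves − Δrequired = +$435.5B − (+$46.035B) = +$389.465 billion.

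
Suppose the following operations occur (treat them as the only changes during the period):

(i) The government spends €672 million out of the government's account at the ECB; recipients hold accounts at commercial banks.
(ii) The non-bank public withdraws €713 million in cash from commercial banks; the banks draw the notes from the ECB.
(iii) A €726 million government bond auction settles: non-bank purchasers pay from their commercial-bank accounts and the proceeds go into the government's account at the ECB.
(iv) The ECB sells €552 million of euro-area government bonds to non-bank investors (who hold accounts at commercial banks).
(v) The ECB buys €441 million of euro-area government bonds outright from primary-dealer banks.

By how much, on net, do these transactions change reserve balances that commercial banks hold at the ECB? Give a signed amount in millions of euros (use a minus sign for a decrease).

-€878 million

Government spending €672 million: government payments flow into bank reserve accounts → +€672M.
Currency withdrawal €713 million: banks swap reserves for currency → −€713M.
Government account inflow €726 million: funds move from bank reserves into the government account → −€726M.
Asset sale (to non-banks) €552 million: the non-bank buyers' banks settle from reserves → −€552M.
OMO purchase (from banks) €441 million: the ECB pays by crediting reserve accounts → +€441M.
Net: 672 − 713 − 726 − 552 + 441 = -€878 million.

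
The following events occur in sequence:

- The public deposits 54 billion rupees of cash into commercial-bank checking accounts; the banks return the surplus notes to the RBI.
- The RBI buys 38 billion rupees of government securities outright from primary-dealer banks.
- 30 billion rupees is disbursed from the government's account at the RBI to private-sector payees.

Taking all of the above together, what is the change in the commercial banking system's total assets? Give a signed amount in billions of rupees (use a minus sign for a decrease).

+84 billion

RBI balance sheet:
  Assets:      Securities +38B
  Liabilities: Bank reserves +122B, Currency in circulation −54B, Government deposits −30B
Commercial banking system:
  Assets:      Reserves at CB +122B, Securities −38B
  Liabilities: Checkable deposits +84B
Change in total bank assets = +84 billion.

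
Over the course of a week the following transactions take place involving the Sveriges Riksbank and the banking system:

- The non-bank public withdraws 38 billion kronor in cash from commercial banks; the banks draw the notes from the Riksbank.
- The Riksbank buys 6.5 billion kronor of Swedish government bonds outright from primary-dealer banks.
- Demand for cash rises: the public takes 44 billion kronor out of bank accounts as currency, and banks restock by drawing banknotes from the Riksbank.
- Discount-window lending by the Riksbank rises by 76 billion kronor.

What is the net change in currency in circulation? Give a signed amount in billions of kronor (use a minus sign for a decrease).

Currency withdrawal 38 billion kronor: notes leave the central bank → +38B.
OMO purchase (from banks) 6.5 billion kronor: no currency enters or leaves circulation → 0.
Currency withdrawal 44 billion kronor: notes leave the central bank → +44B.
Discount-window loan 76 billion kronor: no currency enters or leaves circulation → 0.
Net: 38 + 0 + 44 + 0 = +82 billion.

+82 billion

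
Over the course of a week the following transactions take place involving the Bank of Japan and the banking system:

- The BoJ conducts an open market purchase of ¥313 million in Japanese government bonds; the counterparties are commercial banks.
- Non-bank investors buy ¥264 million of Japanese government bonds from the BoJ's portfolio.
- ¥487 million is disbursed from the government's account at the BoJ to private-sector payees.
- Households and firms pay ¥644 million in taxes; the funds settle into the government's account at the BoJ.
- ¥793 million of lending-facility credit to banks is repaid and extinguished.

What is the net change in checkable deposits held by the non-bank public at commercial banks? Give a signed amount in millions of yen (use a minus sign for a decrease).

-¥421 million

BoJ balance sheet:
  Assets:      Securities +¥49M, Loans to banks −¥793M
  Liabilities: Bank reserves −¥901M, Government deposits +¥157M
Commercial banking system:
  Assets:      Reserves at CB −¥901M, Securities −¥313M
  Liabilities: Checkable deposits −¥421M, Borrowings from CB −¥793M
So the change in checkable deposits held by the non-bank public at commercial banks is -¥421 million.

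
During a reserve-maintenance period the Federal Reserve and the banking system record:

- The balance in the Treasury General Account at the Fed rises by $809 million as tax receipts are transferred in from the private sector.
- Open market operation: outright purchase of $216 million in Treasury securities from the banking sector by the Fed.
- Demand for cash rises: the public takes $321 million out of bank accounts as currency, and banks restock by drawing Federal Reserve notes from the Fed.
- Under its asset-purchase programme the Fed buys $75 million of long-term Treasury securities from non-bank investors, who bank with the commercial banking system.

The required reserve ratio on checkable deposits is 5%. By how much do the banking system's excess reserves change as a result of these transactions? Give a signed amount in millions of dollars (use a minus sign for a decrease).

Government account inflow $809 million: reserves −$809M, deposits −$809M.
OMO purchase (from banks) $216 million: reserves +$216M, deposits 0.
Currency withdrawal $321 million: reserves −$321M, deposits −$321M.
Asset purchase (from non-banks) $75 million: reserves +$75M, deposits +$75M.
Totals: Δreserves = −$839M, Δdeposits = −$1055M.
Δrequired reserves = 5% × −$1055M = −$52.75M.
Δexcess reserves = Δreserves − Δrequired = −$839M − (−$52.75M) = -$786.25 million.

-$786.25 million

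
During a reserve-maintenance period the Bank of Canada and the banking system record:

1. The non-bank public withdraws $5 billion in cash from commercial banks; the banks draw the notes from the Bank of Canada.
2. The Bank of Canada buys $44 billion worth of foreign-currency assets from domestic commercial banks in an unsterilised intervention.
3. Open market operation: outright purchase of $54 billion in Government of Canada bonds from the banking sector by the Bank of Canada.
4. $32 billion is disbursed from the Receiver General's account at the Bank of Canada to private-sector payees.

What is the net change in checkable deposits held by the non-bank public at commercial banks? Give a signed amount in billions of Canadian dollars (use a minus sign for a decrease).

Bank of Canada balance sheet:
  Assets:      Securities +$54B, Foreign assets +$44B
  Liabilities: Bank reserves +$125B, Currency in circulation +$5B, Government deposits −$32B
Commercial banking system:
  Assets:      Reserves at CB +$125B, Securities −$54B, Foreign assets −$44B
  Liabilities: Checkable deposits +$27B
So the change in checkable deposits held by the non-bank public at commercial banks is +$27 billion.

+$27 billion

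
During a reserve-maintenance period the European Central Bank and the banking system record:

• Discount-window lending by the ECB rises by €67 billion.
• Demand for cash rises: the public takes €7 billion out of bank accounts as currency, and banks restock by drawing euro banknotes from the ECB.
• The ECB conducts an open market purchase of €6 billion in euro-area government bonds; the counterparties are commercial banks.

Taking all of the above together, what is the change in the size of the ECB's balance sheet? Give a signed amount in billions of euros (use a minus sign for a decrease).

+€73 billion

Discount-window loan €67 billion: an ECB asset is acquired → +€67B.
Currency withdrawal €7 billion: only the composition of liabilities changes → 0.
OMO purchase (from banks) €6 billion: an ECB asset is acquired → +€6B.
Net: 67 + 0 + 6 = +€73 billion.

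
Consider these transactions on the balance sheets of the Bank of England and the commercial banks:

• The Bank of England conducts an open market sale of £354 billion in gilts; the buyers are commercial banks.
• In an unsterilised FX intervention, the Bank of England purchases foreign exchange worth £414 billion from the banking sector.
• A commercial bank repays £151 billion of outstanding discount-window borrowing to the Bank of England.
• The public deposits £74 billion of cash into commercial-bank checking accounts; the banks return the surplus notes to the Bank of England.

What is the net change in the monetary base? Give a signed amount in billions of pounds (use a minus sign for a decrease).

-£91 billion

Bank of England balance sheet:
  Assets:      Securities −£354B, Loans to banks −£151B, Foreign assets +£414B
  Liabilities: Bank reserves −£17B, Currency in circulation −£74B
Monetary base = currency + reserves: −£74B + (−£17B) = -£91 billion.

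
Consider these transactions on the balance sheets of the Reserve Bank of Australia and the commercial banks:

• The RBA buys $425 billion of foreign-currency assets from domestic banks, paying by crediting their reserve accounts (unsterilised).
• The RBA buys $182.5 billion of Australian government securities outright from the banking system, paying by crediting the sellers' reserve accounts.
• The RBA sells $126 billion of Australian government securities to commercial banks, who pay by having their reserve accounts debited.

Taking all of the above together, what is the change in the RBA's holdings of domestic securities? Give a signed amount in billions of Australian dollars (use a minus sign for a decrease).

+$56.5 billion

FX purchase $425 billion: the RBA's securities portfolio is untouched → 0.
OMO purchase (from banks) $182.5 billion: securities added to the RBA's portfolio → +$182.5B.
OMO sale (to banks) $126 billion: securities removed from the RBA's portfolio → −$126B.
Net: 0 + 182.5 − 126 = +$56.5 billion.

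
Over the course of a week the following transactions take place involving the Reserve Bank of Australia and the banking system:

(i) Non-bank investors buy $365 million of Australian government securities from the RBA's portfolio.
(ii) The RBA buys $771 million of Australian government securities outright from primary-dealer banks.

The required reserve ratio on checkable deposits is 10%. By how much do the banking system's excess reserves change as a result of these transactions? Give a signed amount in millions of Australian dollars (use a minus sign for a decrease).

+$442.5 million

Asset sale (to non-banks) $365 million: reserves −$365M, deposits −$365M.
OMO purchase (from banks) $771 million: reserves +$771M, deposits 0.
Totals: Δreserves = +$406M, Δdeposits = −$365M.
Δrequired reserves = 10% × −$365M = −$36.5M.
Δexcess reserves = Δreserves − Δrequired = +$406M − (−$36.5M) = +$442.5 million.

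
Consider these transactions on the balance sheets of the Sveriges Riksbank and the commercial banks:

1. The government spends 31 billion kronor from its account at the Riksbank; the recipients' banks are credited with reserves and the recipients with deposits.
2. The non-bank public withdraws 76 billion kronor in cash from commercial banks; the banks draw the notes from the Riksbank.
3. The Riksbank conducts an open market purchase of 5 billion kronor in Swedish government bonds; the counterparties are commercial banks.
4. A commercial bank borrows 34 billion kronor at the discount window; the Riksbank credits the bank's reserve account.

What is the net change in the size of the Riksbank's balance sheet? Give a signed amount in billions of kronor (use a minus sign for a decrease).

Riksbank balance sheet:
  Assets:      Securities +5B, Loans to banks +34B
  Liabilities: Bank reserves −6B, Currency in circulation +76B, Government deposits −31B
Commercial banking system:
  Assets:      Reserves at CB −6B, Securities −5B
  Liabilities: Checkable deposits −45B, Borrowings from CB +34B
Change in total Riksbank assets = +39 billion.

+39 billion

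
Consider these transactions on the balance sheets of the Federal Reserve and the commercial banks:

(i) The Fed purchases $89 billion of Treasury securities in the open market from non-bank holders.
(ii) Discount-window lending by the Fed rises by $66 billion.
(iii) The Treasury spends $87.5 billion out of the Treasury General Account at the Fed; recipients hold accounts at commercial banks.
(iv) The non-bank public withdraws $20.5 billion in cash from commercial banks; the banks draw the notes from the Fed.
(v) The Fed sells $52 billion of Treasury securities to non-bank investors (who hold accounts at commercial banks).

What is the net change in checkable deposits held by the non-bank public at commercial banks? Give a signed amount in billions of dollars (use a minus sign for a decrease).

Asset purchase (from non-banks) $89 billion: non-bank counterparties' bank balances rise → +$89B.
Discount-window loan $66 billion: the counterparty is a bank, so public deposits are unchanged → 0.
Government spending $87.5 billion: non-bank counterparties' bank balances rise → +$87.5B.
Currency withdrawal $20.5 billion: non-bank counterparties' bank balances fall → −$20.5B.
Asset sale (to non-banks) $52 billion: non-bank counterparties' bank balances fall → −$52B.
Net: 89 + 0 + 87.5 − 20.5 − 52 = +$104 billion.

+$104 billion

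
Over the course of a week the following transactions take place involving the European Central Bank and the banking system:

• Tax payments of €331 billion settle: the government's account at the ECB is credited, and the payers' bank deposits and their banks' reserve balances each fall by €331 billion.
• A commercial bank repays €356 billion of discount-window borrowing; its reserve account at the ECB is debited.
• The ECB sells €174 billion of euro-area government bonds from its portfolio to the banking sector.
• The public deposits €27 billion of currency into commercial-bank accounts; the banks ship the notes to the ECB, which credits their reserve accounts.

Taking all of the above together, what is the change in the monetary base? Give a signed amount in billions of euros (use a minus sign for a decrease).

Government account inflow €331 billion: reserves shift to a non-base liability → −€331B.
Discount-window repayment €356 billion: ECB balance sheet contracts → −€356B.
OMO sale (to banks) €174 billion: ECB balance sheet contracts → −€174B.
Currency deposit €27 billion: just a shift between currency and reserves — both are base money → 0.
Net: −331 − 356 − 174 + 0 = -€861 billion.

-€861 billion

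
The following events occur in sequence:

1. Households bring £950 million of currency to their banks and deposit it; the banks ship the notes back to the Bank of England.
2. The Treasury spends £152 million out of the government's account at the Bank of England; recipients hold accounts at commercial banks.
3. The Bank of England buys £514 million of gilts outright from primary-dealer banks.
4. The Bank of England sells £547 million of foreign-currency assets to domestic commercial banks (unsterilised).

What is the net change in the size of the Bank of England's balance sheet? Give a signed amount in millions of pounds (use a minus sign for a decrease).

Currency deposit £950 million: only the composition of liabilities changes → 0.
Government spending £152 million: only the composition of liabilities changes → 0.
OMO purchase (from banks) £514 million: a Bank of England asset is acquired → +£514M.
FX sale £547 million: a Bank of England asset is shed → −£547M.
Net: 0 + 0 + 514 − 547 = -£33 million.

-£33 million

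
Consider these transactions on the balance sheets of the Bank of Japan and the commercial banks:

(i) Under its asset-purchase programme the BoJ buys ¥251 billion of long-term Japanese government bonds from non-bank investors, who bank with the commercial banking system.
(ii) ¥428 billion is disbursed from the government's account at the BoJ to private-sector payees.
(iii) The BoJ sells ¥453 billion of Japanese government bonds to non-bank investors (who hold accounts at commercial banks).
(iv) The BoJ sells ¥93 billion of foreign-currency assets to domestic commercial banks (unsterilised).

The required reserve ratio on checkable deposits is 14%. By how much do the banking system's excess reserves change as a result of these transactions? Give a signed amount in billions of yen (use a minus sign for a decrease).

+¥101.36 billion

Asset purchase (from non-banks) ¥251 billion: reserves +¥251B, deposits +¥251B.
Government spending ¥428 billion: reserves +¥428B, deposits +¥428B.
Asset sale (to non-banks) ¥453 billion: reserves −¥453B, deposits −¥453B.
FX sale ¥93 billion: reserves −¥93B, deposits 0.
Totals: Δreserves = +¥133B, Δdeposits = +¥226B.
Δrequired reserves = 14% × +¥226B = +¥31.64B.
Δexcess reserves = Δreserves − Δrequired = +¥133B − (+¥31.64B) = +¥101.36 billion.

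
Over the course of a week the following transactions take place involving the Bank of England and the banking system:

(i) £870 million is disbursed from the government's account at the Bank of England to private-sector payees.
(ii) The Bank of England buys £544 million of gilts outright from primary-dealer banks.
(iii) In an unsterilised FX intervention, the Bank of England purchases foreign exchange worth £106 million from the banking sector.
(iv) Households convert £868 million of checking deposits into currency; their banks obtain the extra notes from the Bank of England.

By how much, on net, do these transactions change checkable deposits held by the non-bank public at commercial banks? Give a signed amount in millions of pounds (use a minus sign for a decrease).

Government spending £870 million: non-bank counterparties' bank balances rise → +£870M.
OMO purchase (from banks) £544 million: the counterparty is a bank, so public deposits are unchanged → 0.
FX purchase £106 million: the counterparty is a bank, so public deposits are unchanged → 0.
Currency withdrawal £868 million: non-bank counterparties' bank balances fall → −£868M.
Net: 870 + 0 + 0 − 868 = +£2 million.

+£2 million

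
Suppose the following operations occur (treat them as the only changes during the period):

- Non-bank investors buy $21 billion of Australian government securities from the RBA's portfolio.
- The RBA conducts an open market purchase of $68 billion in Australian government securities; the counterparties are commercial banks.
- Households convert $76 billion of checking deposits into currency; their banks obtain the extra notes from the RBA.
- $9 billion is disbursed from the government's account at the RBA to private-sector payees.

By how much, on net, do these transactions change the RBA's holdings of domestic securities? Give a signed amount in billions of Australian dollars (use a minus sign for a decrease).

RBA balance sheet:
  Assets:      Securities +$47B
  Liabilities: Bank reserves −$20B, Currency in circulation +$76B, Government deposits −$9B
So the change in the RBA's holdings of domestic securities is +$47 billion.

+$47 billion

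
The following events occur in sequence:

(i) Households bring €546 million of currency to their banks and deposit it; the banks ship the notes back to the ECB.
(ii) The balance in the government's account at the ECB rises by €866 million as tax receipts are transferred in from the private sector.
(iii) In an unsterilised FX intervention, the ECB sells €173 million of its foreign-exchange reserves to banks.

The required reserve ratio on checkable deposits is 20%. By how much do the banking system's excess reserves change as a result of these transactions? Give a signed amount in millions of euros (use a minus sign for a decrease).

Currency deposit €546 million: reserves +€546M, deposits +€546M.
Government account inflow €866 million: reserves −€866M, deposits −€866M.
FX sale €173 million: reserves −€173M, deposits 0.
Totals: Δreserves = −€493M, Δdeposits = −€320M.
Δrequired reserves = 20% × −€320M = −€64M.
Δexcess reserves = Δreserves − Δrequired = −€493M − (−€64M) = -€429 million.

-€429 million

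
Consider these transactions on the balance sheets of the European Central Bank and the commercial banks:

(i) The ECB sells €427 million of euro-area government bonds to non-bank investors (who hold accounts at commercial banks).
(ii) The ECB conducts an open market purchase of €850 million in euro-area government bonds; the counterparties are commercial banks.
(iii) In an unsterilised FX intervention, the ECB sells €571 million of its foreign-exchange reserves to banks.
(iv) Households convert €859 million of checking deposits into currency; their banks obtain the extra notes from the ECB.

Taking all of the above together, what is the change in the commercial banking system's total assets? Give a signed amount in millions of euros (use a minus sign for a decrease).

ECB balance sheet:
  Assets:      Securities +€423M, Foreign assets −€571M
  Liabilities: Bank reserves −€1007M, Currency in circulation +€859M
Commercial banking system:
  Assets:      Reserves at CB −€1007M, Securities −€850M, Foreign assets +€571M
  Liabilities: Checkable deposits −€1286M
Change in total bank assets = -€1286 million.

-€1286 million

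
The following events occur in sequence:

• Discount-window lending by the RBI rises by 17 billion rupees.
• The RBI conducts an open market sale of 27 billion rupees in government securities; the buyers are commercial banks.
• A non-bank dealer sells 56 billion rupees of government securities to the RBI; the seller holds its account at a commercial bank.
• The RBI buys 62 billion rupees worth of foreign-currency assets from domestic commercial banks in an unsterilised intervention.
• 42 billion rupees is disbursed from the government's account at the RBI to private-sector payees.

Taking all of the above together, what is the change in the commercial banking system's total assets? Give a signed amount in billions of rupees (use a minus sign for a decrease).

Discount-window loan 17 billion rupees: bank balance sheets expand → +17B.
OMO sale (to banks) 27 billion rupees: just an asset swap on bank balance sheets → 0.
Asset purchase (from non-banks) 56 billion rupees: bank balance sheets expand → +56B.
FX purchase 62 billion rupees: just an asset swap on bank balance sheets → 0.
Government spending 42 billion rupees: bank balance sheets expand → +42B.
Net: 17 + 0 + 56 + 0 + 42 = +115 billion.

+115 billion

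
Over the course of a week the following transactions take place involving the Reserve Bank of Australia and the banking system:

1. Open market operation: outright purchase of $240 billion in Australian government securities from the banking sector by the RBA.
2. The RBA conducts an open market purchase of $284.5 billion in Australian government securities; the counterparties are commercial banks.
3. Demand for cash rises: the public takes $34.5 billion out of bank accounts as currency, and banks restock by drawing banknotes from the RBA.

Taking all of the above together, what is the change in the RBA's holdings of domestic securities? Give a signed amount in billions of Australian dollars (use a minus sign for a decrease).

RBA balance sheet:
  Assets:      Securities +$524.5B
  Liabilities: Bank reserves +$490B, Currency in circulation +$34.5B
Commercial banking system:
  Assets:      Reserves at CB +$490B, Securities −$524.5B
  Liabilities: Checkable deposits −$34.5B
So the change in the RBA's holdings of domestic securities is +$524.5 billion.

+$524.5 billion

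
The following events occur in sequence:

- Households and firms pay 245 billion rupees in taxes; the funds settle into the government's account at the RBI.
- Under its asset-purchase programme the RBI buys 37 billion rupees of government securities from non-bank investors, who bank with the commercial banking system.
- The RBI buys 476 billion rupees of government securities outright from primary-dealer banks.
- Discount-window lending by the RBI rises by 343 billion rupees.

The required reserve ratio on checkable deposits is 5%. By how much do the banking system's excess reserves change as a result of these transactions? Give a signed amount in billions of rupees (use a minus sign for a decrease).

Government account inflow 245 billion rupees: reserves −245B, deposits −245B.
Asset purchase (from non-banks) 37 billion rupees: reserves +37B, deposits +37B.
OMO purchase (from banks) 476 billion rupees: reserves +476B, deposits 0.
Discount-window loan 343 billion rupees: reserves +343B, deposits 0.
Totals: Δreserves = +611B, Δdeposits = −208B.
Δrequired reserves = 5% × −208B = −10.4B.
Δexcess reserves = Δreserves − Δrequired = +611B − (−10.4B) = +621.4 billion.

+621.4 billion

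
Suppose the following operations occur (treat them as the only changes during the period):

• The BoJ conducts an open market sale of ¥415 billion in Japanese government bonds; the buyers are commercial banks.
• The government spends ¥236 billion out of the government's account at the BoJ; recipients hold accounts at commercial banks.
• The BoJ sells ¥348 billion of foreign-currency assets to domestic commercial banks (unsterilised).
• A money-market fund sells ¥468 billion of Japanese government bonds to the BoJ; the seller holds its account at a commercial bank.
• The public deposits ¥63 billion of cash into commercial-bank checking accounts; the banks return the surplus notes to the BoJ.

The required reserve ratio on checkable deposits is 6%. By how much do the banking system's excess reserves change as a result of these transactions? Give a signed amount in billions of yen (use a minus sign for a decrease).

-¥42.02 billion

OMO sale (to banks) ¥415 billion: reserves −¥415B, deposits 0.
Government spending ¥236 billion: reserves +¥236B, deposits +¥236B.
FX sale ¥348 billion: reserves −¥348B, deposits 0.
Asset purchase (from non-banks) ¥468 billion: reserves +¥468B, deposits +¥468B.
Currency deposit ¥63 billion: reserves +¥63B, deposits +¥63B.
Totals: Δreserves = +¥4B, Δdeposits = +¥767B.
Δrequired reserves = 6% × +¥767B = +¥46.02B.
Δexcess reserves = Δreserves − Δrequired = +¥4B − (+¥46.02B) = -¥42.02 billion.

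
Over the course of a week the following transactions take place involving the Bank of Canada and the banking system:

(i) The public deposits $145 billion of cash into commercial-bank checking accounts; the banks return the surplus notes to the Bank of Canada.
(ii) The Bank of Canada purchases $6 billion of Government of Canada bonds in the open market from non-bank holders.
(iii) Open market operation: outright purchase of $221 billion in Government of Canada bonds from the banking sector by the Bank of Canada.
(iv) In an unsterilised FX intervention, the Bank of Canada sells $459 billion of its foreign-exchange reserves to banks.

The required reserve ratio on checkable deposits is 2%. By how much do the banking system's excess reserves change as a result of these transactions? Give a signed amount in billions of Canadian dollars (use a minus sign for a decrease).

Currency deposit $145 billion: reserves +$145B, deposits +$145B.
Asset purchase (from non-banks) $6 billion: reserves +$6B, deposits +$6B.
OMO purchase (from banks) $221 billion: reserves +$221B, deposits 0.
FX sale $459 billion: reserves −$459B, deposits 0.
Totals: Δreserves = −$87B, Δdeposits = +$151B.
Δrequired reserves = 2% × +$151B = +$3.02B.
Δexcess reserves = Δreserves − Δrequired = −$87B − (+$3.02B) = -$90.02 billion.

-$90.02 billion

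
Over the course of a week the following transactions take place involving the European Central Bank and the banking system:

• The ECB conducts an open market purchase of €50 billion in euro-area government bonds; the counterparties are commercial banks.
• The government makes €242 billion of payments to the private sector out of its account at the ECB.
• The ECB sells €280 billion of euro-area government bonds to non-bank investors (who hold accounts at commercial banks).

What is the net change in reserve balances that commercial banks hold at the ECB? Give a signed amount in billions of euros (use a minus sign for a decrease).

OMO purchase (from banks) €50 billion: the ECB pays by crediting reserve accounts → +€50B.
Government spending €242 billion: government payments flow into bank reserve accounts → +€242B.
Asset sale (to non-banks) €280 billion: the non-bank buyers' banks settle from reserves → −€280B.
Net: 50 + 242 − 280 = +€12 billion.

+€12 billion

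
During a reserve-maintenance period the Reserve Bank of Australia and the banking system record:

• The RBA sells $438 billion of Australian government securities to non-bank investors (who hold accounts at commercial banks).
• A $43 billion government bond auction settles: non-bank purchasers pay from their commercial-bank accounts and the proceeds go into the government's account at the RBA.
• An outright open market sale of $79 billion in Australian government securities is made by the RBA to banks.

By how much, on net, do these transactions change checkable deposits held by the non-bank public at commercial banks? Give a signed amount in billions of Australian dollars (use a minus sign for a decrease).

-$481 billion

Asset sale (to non-banks) $438 billion: non-bank counterparties' bank balances fall → −$438B.
Government account inflow $43 billion: non-bank counterparties' bank balances fall → −$43B.
OMO sale (to banks) $79 billion: the counterparty is a bank, so public deposits are unchanged → 0.
Net: −438 − 43 + 0 = -$481 billion.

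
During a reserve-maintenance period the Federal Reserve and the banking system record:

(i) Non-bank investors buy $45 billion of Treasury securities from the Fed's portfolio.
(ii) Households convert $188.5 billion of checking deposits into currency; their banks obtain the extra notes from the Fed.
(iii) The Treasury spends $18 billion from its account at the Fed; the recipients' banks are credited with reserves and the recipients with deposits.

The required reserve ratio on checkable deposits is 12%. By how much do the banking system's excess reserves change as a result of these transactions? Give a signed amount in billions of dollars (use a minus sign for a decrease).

Asset sale (to non-banks) $45 billion: reserves −$45B, deposits −$45B.
Currency withdrawal $188.5 billion: reserves −$188.5B, deposits −$188.5B.
Government spending $18 billion: reserves +$18B, deposits +$18B.
Totals: Δreserves = −$215.5B, Δdeposits = −$215.5B.
Δrequired reserves = 12% × −$215.5B = −$25.86B.
Δexcess reserves = Δreserves − Δrequired = −$215.5B − (−$25.86B) = -$189.64 billion.

-$189.64 billion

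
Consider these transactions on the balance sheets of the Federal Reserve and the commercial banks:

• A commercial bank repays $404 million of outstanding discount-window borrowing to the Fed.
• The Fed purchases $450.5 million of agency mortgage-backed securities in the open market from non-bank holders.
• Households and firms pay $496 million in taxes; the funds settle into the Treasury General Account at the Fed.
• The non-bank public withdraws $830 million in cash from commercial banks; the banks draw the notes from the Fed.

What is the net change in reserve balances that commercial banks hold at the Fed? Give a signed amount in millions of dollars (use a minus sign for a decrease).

-$1279.5 million

Discount-window repayment $404 million: repayment is debited from reserves → −$404M.
Asset purchase (from non-banks) $450.5 million: the Fed pays by crediting reserve accounts → +$450.5M.
Government account inflow $496 million: funds move from bank reserves into the government account → −$496M.
Currency withdrawal $830 million: banks swap reserves for currency → −$830M.
Net: −404 + 450.5 − 496 − 830 = -$1279.5 million.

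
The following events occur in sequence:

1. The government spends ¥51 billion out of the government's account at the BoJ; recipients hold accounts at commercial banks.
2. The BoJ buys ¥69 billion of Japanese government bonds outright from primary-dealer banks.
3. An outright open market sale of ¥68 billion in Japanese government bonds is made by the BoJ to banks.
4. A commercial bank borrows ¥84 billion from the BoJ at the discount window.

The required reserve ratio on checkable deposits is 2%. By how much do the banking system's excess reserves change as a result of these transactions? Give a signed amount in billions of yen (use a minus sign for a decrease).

Government spending ¥51 billion: reserves +¥51B, deposits +¥51B.
OMO purchase (from banks) ¥69 billion: reserves +¥69B, deposits 0.
OMO sale (to banks) ¥68 billion: reserves −¥68B, deposits 0.
Discount-window loan ¥84 billion: reserves +¥84B, deposits 0.
Totals: Δreserves = +¥136B, Δdeposits = +¥51B.
Δrequired reserves = 2% × +¥51B = +¥1.02B.
Δexcess reserves = Δreserves − Δrequired = +¥136B − (+¥1.02B) = +¥134.98 billion.

+¥134.98 billion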